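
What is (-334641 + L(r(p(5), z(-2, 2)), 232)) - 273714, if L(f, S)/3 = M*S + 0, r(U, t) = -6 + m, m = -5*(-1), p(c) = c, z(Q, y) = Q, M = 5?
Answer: -604875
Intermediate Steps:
m = 5
r(U, t) = -1 (r(U, t) = -6 + 5 = -1)
L(f, S) = 15*S (L(f, S) = 3*(5*S + 0) = 3*(5*S) = 15*S)
(-334641 + L(r(p(5), z(-2, 2)), 232)) - 273714 = (-334641 + 15*232) - 273714 = (-334641 + 3480) - 273714 = -331161 - 273714 = -604875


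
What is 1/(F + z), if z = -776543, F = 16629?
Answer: -1/759914 ≈ -1.3159e-6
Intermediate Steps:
1/(F + z) = 1/(16629 - 776543) = 1/(-759914) = -1/759914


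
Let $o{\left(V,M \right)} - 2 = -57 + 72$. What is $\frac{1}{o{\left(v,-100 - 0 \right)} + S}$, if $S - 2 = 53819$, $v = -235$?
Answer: $\frac{1}{53838} \approx 1.8574 \cdot 10^{-5}$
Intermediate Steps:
$S = 53821$ ($S = 2 + 53819 = 53821$)
$o{\left(V,M \right)} = 17$ ($o{\left(V,M \right)} = 2 + \left(-57 + 72\right) = 2 + 15 = 17$)
$\frac{1}{o{\left(v,-100 - 0 \right)} + S} = \frac{1}{17 + 53821} = \frac{1}{53838}$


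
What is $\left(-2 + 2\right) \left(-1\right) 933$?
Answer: $0$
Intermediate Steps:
$\left(-2 + 2\right) \left(-1\right) 933 = 0 \left(-1\right) 933 = 0 \cdot 933 = 0$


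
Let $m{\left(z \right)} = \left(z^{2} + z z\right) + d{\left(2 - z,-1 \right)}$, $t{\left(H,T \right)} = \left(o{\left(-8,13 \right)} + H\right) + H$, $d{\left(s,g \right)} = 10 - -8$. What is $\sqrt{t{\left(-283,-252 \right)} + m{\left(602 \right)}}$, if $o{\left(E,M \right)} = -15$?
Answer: $\sqrt{724245} \approx 851.03$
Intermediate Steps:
$d{\left(s,g \right)} = 18$ ($d{\left(s,g \right)} = 10 + 8 = 18$)
$t{\left(H,T \right)} = -15 + 2 H$ ($t{\left(H,T \right)} = \left(-15 + H\right) + H = -15 + 2 H$)
$m{\left(z \right)} = 18 + 2 z^{2}$ ($m{\left(z \right)} = \left(z^{2} + z z\right) + 18 = \left(z^{2} + z^{2}\right) + 18 = 2 z^{2} + 18 = 18 + 2 z^{2}$)
$\sqrt{t{\left(-283,-252 \right)} + m{\left(602 \right)}} = \sqrt{\left(-15 + 2 \left(-283\right)\right) + \left(18 + 2 \cdot 602^{2}\right)} = \sqrt{\left(-15 - 566\right) + \left(18 + 2 \cdot 362404\right)} = \sqrt{-581 + \left(18 + 724808\right)} = \sqrt{-581 + 724826} = \sqrt{724245}$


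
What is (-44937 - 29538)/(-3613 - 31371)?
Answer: 74475/34984 ≈ 2.1288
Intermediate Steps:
(-44937 - 29538)/(-3613 - 31371) = -74475/(-34984) = -74475*(-1/34984) = 74475/34984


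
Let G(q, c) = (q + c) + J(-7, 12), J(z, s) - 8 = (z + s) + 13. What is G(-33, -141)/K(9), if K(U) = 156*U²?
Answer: -37/3159 ≈ -0.011713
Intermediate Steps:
J(z, s) = 21 + s + z (J(z, s) = 8 + ((z + s) + 13) = 8 + ((s + z) + 13) = 8 + (13 + s + z) = 21 + s + z)
G(q, c) = 26 + c + q (G(q, c) = (q + c) + (21 + 12 - 7) = (c + q) + 26 = 26 + c + q)
G(-33, -141)/K(9) = (26 - 141 - 33)/((156*9²)) = -148/(156*81) = -148/12636 = -148*1/12636 = -37/3159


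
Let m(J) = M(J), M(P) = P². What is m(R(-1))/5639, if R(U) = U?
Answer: 1/5639 ≈ 0.00017734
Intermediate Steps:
m(J) = J²
m(R(-1))/5639 = (-1)²/5639 = 1*(1/5639) = 1/5639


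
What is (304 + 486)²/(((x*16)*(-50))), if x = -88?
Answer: 6241/704 ≈ 8.8651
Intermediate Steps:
(304 + 486)²/(((x*16)*(-50))) = (304 + 486)²/((-88*16*(-50))) = 790²/((-1408*(-50))) = 624100/70400 = 624100*(1/70400) = 6241/704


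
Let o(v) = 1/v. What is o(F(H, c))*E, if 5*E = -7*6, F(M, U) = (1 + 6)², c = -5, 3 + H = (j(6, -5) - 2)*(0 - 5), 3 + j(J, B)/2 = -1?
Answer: -6/35 ≈ -0.17143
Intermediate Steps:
j(J, B) = -8 (j(J, B) = -6 + 2*(-1) = -6 - 2 = -8)
H = 47 (H = -3 + (-8 - 2)*(0 - 5) = -3 - 10*(-5) = -3 + 50 = 47)
F(M, U) = 49 (F(M, U) = 7² = 49)
E = -42/5 (E = (-7*6)/5 = (⅕)*(-42) = -42/5 ≈ -8.4000)
o(F(H, c))*E = -42/5/49 = (1/49)*(-42/5) = -6/35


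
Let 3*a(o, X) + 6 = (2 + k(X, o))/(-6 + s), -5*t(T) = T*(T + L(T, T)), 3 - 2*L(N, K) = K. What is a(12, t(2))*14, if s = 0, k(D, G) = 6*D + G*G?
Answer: -1232/9 ≈ -136.89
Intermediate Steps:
k(D, G) = G² + 6*D (k(D, G) = 6*D + G² = G² + 6*D)
L(N, K) = 3/2 - K/2
t(T) = -T*(3/2 + T/2)/5 (t(T) = -T*(T + (3/2 - T/2))/5 = -T*(3/2 + T/2)/5)
a(o, X) = -19/9 - X/3 - o²/18 (a(o, X) = -2 + ((2 + (o² + 6*X))/(-6 + 0))/3 = -2 + ((2 + o² + 6*X)/(-6))/3 = -2 + ((2 + o² + 6*X)*(-⅙))/3 = -2 + (-⅓ - X - o²/6)/3 = -2 + (-⅑ - X/3 - o²/18) = -19/9 - X/3 - o²/18)
a(12, t(2))*14 = (-19/9 - (-1)*2*(3 + 2)/30 - 1/18*12²)*14 = (-19/9 - (-1)*2*5/30 - 1/18*144)*14 = (-19/9 - ⅓*(-1) - 8)*14 = (-19/9 + ⅓ - 8)*14 = -88/9*14 = -1232/9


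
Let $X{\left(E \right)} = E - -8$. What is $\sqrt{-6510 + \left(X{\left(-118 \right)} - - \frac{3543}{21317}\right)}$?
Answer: $\frac{i \sqrt{3008148391049}}{21317} \approx 81.362 i$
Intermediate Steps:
$X{\left(E \right)} = 8 + E$ ($X{\left(E \right)} = E + 8 = 8 + E$)
$\sqrt{-6510 + \left(X{\left(-118 \right)} - - \frac{3543}{21317}\right)} = \sqrt{-6510 + \left(\left(8 - 118\right) - - \frac{3543}{21317}\right)} = \sqrt{-6510 - \left(110 - \frac{3543}{21317}\right)} = \sqrt{-6510 - \frac{2341327}{21317}} = \sqrt{- \frac{141114997}{21317}} = \frac{i \sqrt{3008148391049}}{21317}$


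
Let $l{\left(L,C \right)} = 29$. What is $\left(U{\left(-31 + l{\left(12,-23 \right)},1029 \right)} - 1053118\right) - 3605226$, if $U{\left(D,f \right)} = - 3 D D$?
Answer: $-4658356$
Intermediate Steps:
$U{\left(D,f \right)} = - 3 D^{2}$
$\left(U{\left(-31 + l{\left(12,-23 \right)},1029 \right)} - 1053118\right) - 3605226 = \left(- 3 \left(-31 + 29\right)^{2} - 1053118\right) - 3605226 = \left(- 3 \left(-2\right)^{2} - 1053118\right) - 3605226 = \left(\left(-3\right) 4 - 1053118\right) - 3605226 = \left(-12 - 1053118\right) - 3605226 = -1053130 - 3605226 = -4658356$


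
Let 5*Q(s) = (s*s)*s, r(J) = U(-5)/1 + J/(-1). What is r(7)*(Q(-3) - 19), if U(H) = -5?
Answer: 1464/5 ≈ 292.80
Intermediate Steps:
r(J) = -5 - J (r(J) = -5/1 + J/(-1) = -5*1 + J*(-1) = -5 - J)
Q(s) = s³/5 (Q(s) = ((s*s)*s)/5 = (s²*s)/5 = s³/5)
r(7)*(Q(-3) - 19) = (-5 - 1*7)*((⅕)*(-3)³ - 19) = (-5 - 7)*((⅕)*(-27) - 19) = -12*(-27/5 - 19) = -12*(-122/5) = 1464/5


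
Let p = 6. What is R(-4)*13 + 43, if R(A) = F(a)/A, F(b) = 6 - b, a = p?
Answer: 43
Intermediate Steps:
a = 6
R(A) = 0 (R(A) = (6 - 1*6)/A = (6 - 6)/A = 0/A = 0)
R(-4)*13 + 43 = 0*13 + 43 = 0 + 43 = 43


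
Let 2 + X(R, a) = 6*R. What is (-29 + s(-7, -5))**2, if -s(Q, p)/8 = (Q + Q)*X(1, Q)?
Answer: 175561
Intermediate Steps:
X(R, a) = -2 + 6*R
s(Q, p) = -64*Q (s(Q, p) = -8*(Q + Q)*(-2 + 6*1) = -8*2*Q*(-2 + 6) = -8*2*Q*4 = -64*Q)
(-29 + s(-7, -5))**2 = (-29 - 64*(-7))**2 = (-29 + 448)**2 = 419**2 = 175561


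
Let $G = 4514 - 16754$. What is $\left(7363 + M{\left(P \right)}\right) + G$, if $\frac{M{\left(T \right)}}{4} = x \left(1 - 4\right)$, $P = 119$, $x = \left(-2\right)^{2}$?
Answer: $-4925$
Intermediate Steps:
$x = 4$
$M{\left(T \right)} = -48$ ($M{\left(T \right)} = 4 \cdot 4 \left(1 - 4\right) = 4 \cdot 4 \left(-3\right) = 4 \left(-12\right) = -48$)
$G = -12240$ ($G = 4514 - 16754 = -12240$)
$\left(7363 + M{\left(P \right)}\right) + G = \left(7363 - 48\right) - 12240 = 7315 - 12240 = -4925$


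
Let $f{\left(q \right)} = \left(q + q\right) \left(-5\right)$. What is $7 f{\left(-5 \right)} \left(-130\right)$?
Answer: $-45500$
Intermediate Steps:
$f{\left(q \right)} = - 10 q$ ($f{\left(q \right)} = 2 q \left(-5\right) = - 10 q$)
$7 f{\left(-5 \right)} \left(-130\right) = 7 \left(\left(-10\right) \left(-5\right)\right) \left(-130\right) = 7 \cdot 50 \left(-130\right) = 350 \left(-130\right) = -45500$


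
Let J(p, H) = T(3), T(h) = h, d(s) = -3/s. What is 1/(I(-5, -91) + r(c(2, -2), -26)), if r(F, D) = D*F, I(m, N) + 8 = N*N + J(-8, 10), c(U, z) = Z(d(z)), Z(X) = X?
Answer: 1/8237 ≈ 0.00012140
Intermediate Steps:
J(p, H) = 3
c(U, z) = -3/z
I(m, N) = -5 + N**2 (I(m, N) = -8 + (N*N + 3) = -8 + (N**2 + 3) = -8 + (3 + N**2) = -5 + N**2)
1/(I(-5, -91) + r(c(2, -2), -26)) = 1/((-5 + (-91)**2) - (-78)/(-2)) = 1/((-5 + 8281) - (-78)*(-1)/2) = 1/(8276 - 26*3/2) = 1/(8276 - 39) = 1/8237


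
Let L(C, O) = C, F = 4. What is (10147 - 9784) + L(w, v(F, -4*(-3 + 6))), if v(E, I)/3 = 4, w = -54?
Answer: 309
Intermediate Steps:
v(E, I) = 12 (v(E, I) = 3*4 = 12)
(10147 - 9784) + L(w, v(F, -4*(-3 + 6))) = (10147 - 9784) - 54 = 363 - 54 = 309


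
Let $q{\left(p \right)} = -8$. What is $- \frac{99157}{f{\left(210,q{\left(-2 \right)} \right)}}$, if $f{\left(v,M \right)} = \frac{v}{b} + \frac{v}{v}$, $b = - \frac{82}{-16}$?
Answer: $- \frac{4065437}{1721} \approx -2362.3$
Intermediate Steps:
$b = \frac{41}{8}$ ($b = \left(-82\right) \left(- \frac{1}{16}\right) = \frac{41}{8} \approx 5.125$)
$f{\left(v,M \right)} = 1 + \frac{8 v}{41}$ ($f{\left(v,M \right)} = \frac{v}{\frac{41}{8}} + \frac{v}{v} = v \frac{8}{41} + 1 = \frac{8 v}{41} + 1 = 1 + \frac{8 v}{41}$)
$- \frac{99157}{f{\left(210,q{\left(-2 \right)} \right)}} = - \frac{99157}{1 + \frac{8}{41} \cdot 210} = - \frac{99157}{1 + \frac{1680}{41}} = - \frac{99157}{\frac{1721}{41}} = \left(-99157\right) \frac{41}{1721} = - \frac{4065437}{1721}$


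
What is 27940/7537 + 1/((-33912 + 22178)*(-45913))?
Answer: 15052483395017/4060507061254 ≈ 3.7070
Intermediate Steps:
27940/7537 + 1/((-33912 + 22178)*(-45913)) = 27940*(1/7537) - 1/45913/(-11734) = 27940/7537 - 1/11734*(-1/45913) = 27940/7537 + 1/538743142 = 15052483395017/4060507061254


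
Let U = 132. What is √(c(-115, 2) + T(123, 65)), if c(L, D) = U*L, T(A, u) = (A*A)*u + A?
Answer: 6*√26898 ≈ 984.04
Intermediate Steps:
T(A, u) = A + u*A² (T(A, u) = A²*u + A = u*A² + A = A + u*A²)
c(L, D) = 132*L
√(c(-115, 2) + T(123, 65)) = √(132*(-115) + 123*(1 + 123*65)) = √(-15180 + 123*(1 + 7995)) = √(-15180 + 123*7996) = √(-15180 + 983508) = √968328 = 6*√26898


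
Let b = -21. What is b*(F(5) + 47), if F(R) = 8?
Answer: -1155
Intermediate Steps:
b*(F(5) + 47) = -21*(8 + 47) = -21*55 = -1155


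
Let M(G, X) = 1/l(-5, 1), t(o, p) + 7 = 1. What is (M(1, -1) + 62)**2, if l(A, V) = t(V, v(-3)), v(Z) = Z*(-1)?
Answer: 137641/36 ≈ 3823.4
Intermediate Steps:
v(Z) = -Z
t(o, p) = -6 (t(o, p) = -7 + 1 = -6)
l(A, V) = -6
M(G, X) = -1/6 (M(G, X) = 1/(-6) = -1/6)
(M(1, -1) + 62)**2 = (-1/6 + 62)**2 = (371/6)**2 = 137641/36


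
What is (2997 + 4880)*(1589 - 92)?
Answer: 11791869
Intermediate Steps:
(2997 + 4880)*(1589 - 92) = 7877*1497 = 11791869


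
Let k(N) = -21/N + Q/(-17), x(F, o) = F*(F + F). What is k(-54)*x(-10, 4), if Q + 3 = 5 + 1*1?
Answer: 6500/153 ≈ 42.484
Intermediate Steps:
x(F, o) = 2*F² (x(F, o) = F*(2*F) = 2*F²)
Q = 3 (Q = -3 + (5 + 1*1) = -3 + (5 + 1) = -3 + 6 = 3)
k(N) = -3/17 - 21/N (k(N) = -21/N + 3/(-17) = -21/N + 3*(-1/17) = -21/N - 3/17 = -3/17 - 21/N)
k(-54)*x(-10, 4) = (-3/17 - 21/(-54))*(2*(-10)²) = (-3/17 - 21*(-1/54))*(2*100) = (-3/17 + 7/18)*200 = (65/306)*200 = 6500/153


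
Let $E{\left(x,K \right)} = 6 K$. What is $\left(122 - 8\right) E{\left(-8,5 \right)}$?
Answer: $3420$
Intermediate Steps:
$\left(122 - 8\right) E{\left(-8,5 \right)} = \left(122 - 8\right) 6 \cdot 5 = 114 \cdot 30 = 3420$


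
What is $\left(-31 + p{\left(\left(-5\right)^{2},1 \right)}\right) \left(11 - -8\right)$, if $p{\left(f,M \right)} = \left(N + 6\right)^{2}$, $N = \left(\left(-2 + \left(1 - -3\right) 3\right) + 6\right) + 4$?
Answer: $12255$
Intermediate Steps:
$N = 20$ ($N = \left(\left(-2 + \left(1 + 3\right) 3\right) + 6\right) + 4 = \left(\left(-2 + 4 \cdot 3\right) + 6\right) + 4 = \left(\left(-2 + 12\right) + 6\right) + 4 = \left(10 + 6\right) + 4 = 16 + 4 = 20$)
$p{\left(f,M \right)} = 676$ ($p{\left(f,M \right)} = \left(20 + 6\right)^{2} = 26^{2} = 676$)
$\left(-31 + p{\left(\left(-5\right)^{2},1 \right)}\right) \left(11 - -8\right) = \left(-31 + 676\right) \left(11 - -8\right) = 645 \left(11 + 8\right) = 645 \cdot 19 = 12255$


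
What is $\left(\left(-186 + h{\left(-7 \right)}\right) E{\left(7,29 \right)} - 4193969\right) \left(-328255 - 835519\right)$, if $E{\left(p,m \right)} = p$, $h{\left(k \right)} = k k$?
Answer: $4881948138272$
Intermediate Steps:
$h{\left(k \right)} = k^{2}$
$\left(\left(-186 + h{\left(-7 \right)}\right) E{\left(7,29 \right)} - 4193969\right) \left(-328255 - 835519\right) = \left(\left(-186 + \left(-7\right)^{2}\right) 7 - 4193969\right) \left(-328255 - 835519\right) = \left(\left(-186 + 49\right) 7 - 4193969\right) \left(-1163774\right) = \left(\left(-137\right) 7 - 4193969\right) \left(-1163774\right) = \left(-959 - 4193969\right) \left(-1163774\right) = \left(-4194928\right) \left(-1163774\right) = 4881948138272$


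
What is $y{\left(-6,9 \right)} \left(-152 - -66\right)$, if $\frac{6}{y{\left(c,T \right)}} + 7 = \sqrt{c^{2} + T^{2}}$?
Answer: $- \frac{903}{17} - \frac{387 \sqrt{13}}{17} \approx -135.2$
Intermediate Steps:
$y{\left(c,T \right)} = \frac{6}{-7 + \sqrt{T^{2} + c^{2}}}$ ($y{\left(c,T \right)} = \frac{6}{-7 + \sqrt{c^{2} + T^{2}}} = \frac{6}{-7 + \sqrt{T^{2} + c^{2}}}$)
$y{\left(-6,9 \right)} \left(-152 - -66\right) = \frac{6}{-7 + \sqrt{9^{2} + \left(-6\right)^{2}}} \left(-152 - -66\right) = \frac{6}{-7 + \sqrt{81 + 36}} \left(-152 + 66\right) = \frac{6}{-7 + \sqrt{117}} \left(-86\right) = \frac{6}{-7 + 3 \sqrt{13}} \left(-86\right) = - \frac{516}{-7 + 3 \sqrt{13}}$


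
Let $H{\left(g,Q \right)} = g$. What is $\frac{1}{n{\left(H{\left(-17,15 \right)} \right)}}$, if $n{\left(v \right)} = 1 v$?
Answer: $- \frac{1}{17} \approx -0.058824$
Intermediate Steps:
$n{\left(v \right)} = v$
$\frac{1}{n{\left(H{\left(-17,15 \right)} \right)}} = \frac{1}{-17} = - \frac{1}{17}$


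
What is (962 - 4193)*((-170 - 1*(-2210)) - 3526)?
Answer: 4801266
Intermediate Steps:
(962 - 4193)*((-170 - 1*(-2210)) - 3526) = -3231*((-170 + 2210) - 3526) = -3231*(2040 - 3526) = -3231*(-1486) = 4801266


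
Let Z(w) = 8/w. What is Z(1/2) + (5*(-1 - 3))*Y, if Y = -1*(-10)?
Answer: -184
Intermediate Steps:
Y = 10
Z(1/2) + (5*(-1 - 3))*Y = 8/(1/2) + (5*(-1 - 3))*10 = 8/(1/2) + (5*(-4))*10 = 8*2 - 20*10 = 16 - 200 = -184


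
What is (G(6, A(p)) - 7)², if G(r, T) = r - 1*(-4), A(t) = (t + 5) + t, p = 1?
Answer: 9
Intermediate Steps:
A(t) = 5 + 2*t (A(t) = (5 + t) + t = 5 + 2*t)
G(r, T) = 4 + r (G(r, T) = r + 4 = 4 + r)
(G(6, A(p)) - 7)² = ((4 + 6) - 7)² = (10 - 7)² = 3² = 9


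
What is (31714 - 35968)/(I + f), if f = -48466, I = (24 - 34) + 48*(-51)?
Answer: 2127/25462 ≈ 0.083536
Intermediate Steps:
I = -2458 (I = -10 - 2448 = -2458)
(31714 - 35968)/(I + f) = (31714 - 35968)/(-2458 - 48466) = -4254/(-50924) = -4254*(-1/50924) = 2127/25462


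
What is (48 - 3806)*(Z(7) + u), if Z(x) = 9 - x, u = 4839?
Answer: -18192478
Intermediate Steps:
(48 - 3806)*(Z(7) + u) = (48 - 3806)*((9 - 1*7) + 4839) = -3758*((9 - 7) + 4839) = -3758*(2 + 4839) = -3758*4841 = -18192478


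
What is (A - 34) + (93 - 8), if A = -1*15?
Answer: 36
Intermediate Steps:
A = -15
(A - 34) + (93 - 8) = (-15 - 34) + (93 - 8) = -49 + 85 = 36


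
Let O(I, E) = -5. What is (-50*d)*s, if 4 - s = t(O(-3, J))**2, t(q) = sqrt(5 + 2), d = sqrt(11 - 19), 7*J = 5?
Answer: 300*I*sqrt(2) ≈ 424.26*I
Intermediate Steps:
J = 5/7 (J = (1/7)*5 = 5/7 ≈ 0.71429)
d = 2*I*sqrt(2) (d = sqrt(-8) = 2*I*sqrt(2) ≈ 2.8284*I)
t(q) = sqrt(7)
s = -3 (s = 4 - (sqrt(7))**2 = 4 - 1*7 = 4 - 7 = -3)
(-50*d)*s = -100*I*sqrt(2)*(-3) = 300*I*sqrt(2)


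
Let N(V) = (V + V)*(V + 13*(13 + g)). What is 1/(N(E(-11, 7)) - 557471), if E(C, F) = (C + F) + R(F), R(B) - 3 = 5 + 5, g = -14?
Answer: -1/557543 ≈ -1.7936e-6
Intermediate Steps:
R(B) = 13 (R(B) = 3 + (5 + 5) = 3 + 10 = 13)
E(C, F) = 13 + C + F (E(C, F) = (C + F) + 13 = 13 + C + F)
N(V) = 2*V*(-13 + V) (N(V) = (V + V)*(V + 13*(13 - 14)) = (2*V)*(V + 13*(-1)) = (2*V)*(V - 13) = (2*V)*(-13 + V) = 2*V*(-13 + V))
1/(N(E(-11, 7)) - 557471) = 1/(2*(13 - 11 + 7)*(-13 + (13 - 11 + 7)) - 557471) = 1/(2*9*(-13 + 9) - 557471) = 1/(2*9*(-4) - 557471) = 1/(-72 - 557471) = 1/(-557543) = -1/557543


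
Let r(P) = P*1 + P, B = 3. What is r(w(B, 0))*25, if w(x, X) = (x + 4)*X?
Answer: 0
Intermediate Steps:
w(x, X) = X*(4 + x) (w(x, X) = (4 + x)*X = X*(4 + x))
r(P) = 2*P (r(P) = P + P = 2*P)
r(w(B, 0))*25 = (2*(0*(4 + 3)))*25 = (2*(0*7))*25 = (2*0)*25 = 0*25 = 0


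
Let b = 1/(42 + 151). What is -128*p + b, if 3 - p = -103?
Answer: -2618623/193 ≈ -13568.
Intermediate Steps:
p = 106 (p = 3 - 1*(-103) = 3 + 103 = 106)
b = 1/193 ≈ 0.0051813
-128*p + b = -128*106 + 1/193 = -13568 + 1/193 = -2618623/193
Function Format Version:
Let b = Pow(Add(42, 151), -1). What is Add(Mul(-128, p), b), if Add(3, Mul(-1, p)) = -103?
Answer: Rational(-2618623, 193) ≈ -13568.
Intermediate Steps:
p = 106 (p = Add(3, Mul(-1, -103)) = Add(3, 103) = 106)
b = Rational(1, 193) (b = Pow(193, -1) = Rational(1, 193) ≈ 0.0051813)
Add(Mul(-128, p), b) = Add(Mul(-128, 106), Rational(1, 193)) = Add(-13568, Rational(1, 193)) = Rational(-2618623, 193)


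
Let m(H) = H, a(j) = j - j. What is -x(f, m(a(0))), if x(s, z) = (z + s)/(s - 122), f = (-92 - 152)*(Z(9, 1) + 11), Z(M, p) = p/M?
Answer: -200/209 ≈ -0.95694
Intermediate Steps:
a(j) = 0
f = -24400/9 (f = (-92 - 152)*(1/9 + 11) = -244*(1*(⅑) + 11) = -244*(⅑ + 11) = -244*100/9 = -24400/9 ≈ -2711.1)
x(s, z) = (s + z)/(-122 + s)
-x(f, m(a(0))) = -(-24400/9 + 0)/(-122 - 24400/9) = -(-24400)/((-25498/9)*9) = -(-9)*(-24400)/(25498*9) = -1*200/209 = -200/209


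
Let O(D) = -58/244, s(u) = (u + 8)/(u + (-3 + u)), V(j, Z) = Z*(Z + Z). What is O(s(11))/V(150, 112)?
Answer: -29/3060736 ≈ -9.4748e-6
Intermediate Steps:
V(j, Z) = 2*Z**2 (V(j, Z) = Z*(2*Z) = 2*Z**2)
s(u) = (8 + u)/(-3 + 2*u)
O(D) = -29/122 (O(D) = -58*1/244 = -29/122)
O(s(11))/V(150, 112) = -29/(122*(2*112**2)) = -29/(122*(2*12544)) = -29/122/25088 = -29/122*1/25088 = -29/3060736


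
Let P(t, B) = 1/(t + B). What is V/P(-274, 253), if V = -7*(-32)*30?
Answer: -141120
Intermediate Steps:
P(t, B) = 1/(B + t)
V = 6720 (V = 224*30 = 6720)
V/P(-274, 253) = 6720/(1/(253 - 274)) = 6720/(1/(-21)) = 6720/(-1/21) = 6720*(-21) = -141120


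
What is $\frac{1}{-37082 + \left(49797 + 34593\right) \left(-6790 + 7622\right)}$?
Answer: $\frac{1}{70175398} \approx 1.425 \cdot 10^{-8}$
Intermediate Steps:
$\frac{1}{-37082 + \left(49797 + 34593\right) \left(-6790 + 7622\right)} = \frac{1}{-37082 + 84390 \cdot 832} = \frac{1}{-37082 + 70212480} = \frac{1}{70175398}$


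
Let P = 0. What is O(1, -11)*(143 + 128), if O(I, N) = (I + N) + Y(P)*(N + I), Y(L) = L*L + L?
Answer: -2710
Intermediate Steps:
Y(L) = L + L² (Y(L) = L² + L = L + L²)
O(I, N) = I + N (O(I, N) = (I + N) + (0*(1 + 0))*(N + I) = (I + N) + (0*1)*(I + N) = (I + N) + 0*(I + N) = (I + N) + 0 = I + N)
O(1, -11)*(143 + 128) = (1 - 11)*(143 + 128) = -10*271 = -2710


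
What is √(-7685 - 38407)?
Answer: 2*I*√11523 ≈ 214.69*I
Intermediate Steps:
√(-7685 - 38407) = √(-46092) = 2*I*√11523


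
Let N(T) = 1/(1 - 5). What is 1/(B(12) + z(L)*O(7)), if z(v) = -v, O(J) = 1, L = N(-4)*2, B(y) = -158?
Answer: -2/315 ≈ -0.0063492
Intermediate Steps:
N(T) = -¼ (N(T) = 1/(-4) = -¼)
L = -½ (L = -¼*2 = -½ ≈ -0.50000)
1/(B(12) + z(L)*O(7)) = 1/(-158 - 1*(-½)*1) = 1/(-158 + (½)*1) = 1/(-158 + ½) = 1/(-315/2) = -2/315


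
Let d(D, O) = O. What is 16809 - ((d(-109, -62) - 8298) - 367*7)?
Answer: 27738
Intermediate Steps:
16809 - ((d(-109, -62) - 8298) - 367*7) = 16809 - ((-62 - 8298) - 367*7) = 16809 - (-8360 - 2569) = 16809 - 1*(-10929) = 16809 + 10929 = 27738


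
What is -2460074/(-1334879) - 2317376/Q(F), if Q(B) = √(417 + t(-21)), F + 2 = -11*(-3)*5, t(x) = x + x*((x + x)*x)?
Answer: 2460074/1334879 + 1158688*I*√2014/3021 ≈ 1.8429 + 17213.0*I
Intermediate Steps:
t(x) = x + 2*x³ (t(x) = x + x*((2*x)*x) = x + x*(2*x²) = x + 2*x³)
F = 163 (F = -2 - 11*(-3)*5 = -2 + 33*5 = -2 + 165 = 163)
Q(B) = 3*I*√2014 (Q(B) = √(417 + (-21 + 2*(-21)³)) = √(417 + (-21 + 2*(-9261))) = √(417 + (-21 - 18522)) = √(417 - 18543) = √(-18126) = 3*I*√2014)
-2460074/(-1334879) - 2317376/Q(F) = -2460074/(-1334879) - 2317376*(-I*√2014/6042) = -2460074*(-1/1334879) - (-1158688)*I*√2014/3021 = 2460074/1334879 + 1158688*I*√2014/3021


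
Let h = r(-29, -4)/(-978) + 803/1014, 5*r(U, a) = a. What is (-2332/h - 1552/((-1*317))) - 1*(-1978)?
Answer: -199123986102/207673357 ≈ -958.83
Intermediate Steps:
r(U, a) = a/5
h = 655121/826410 (h = ((⅕)*(-4))/(-978) + 803/1014 = -⅘*(-1/978) + 803*(1/1014) = 2/2445 + 803/1014 = 655121/826410 ≈ 0.79273)
(-2332/h - 1552/((-1*317))) - 1*(-1978) = (-2332/655121/826410 - 1552/((-1*317))) - 1*(-1978) = (-2332*826410/655121 - 1552/(-317)) + 1978 = (-1927188120/655121 - 1552*(-1/317)) + 1978 = (-1927188120/655121 + 1552/317) + 1978 = -609901886248/207673357 + 1978 = -199123986102/207673357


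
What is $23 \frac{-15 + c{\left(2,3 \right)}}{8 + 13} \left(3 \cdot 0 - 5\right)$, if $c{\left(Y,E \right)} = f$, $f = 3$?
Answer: $\frac{460}{7} \approx 65.714$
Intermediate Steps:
$c{\left(Y,E \right)} = 3$
$23 \frac{-15 + c{\left(2,3 \right)}}{8 + 13} \left(3 \cdot 0 - 5\right) = 23 \frac{-15 + 3}{8 + 13} \left(3 \cdot 0 - 5\right) = 23 \left(- \frac{12}{21}\right) \left(0 - 5\right) = 23 \left(\left(-12\right) \frac{1}{21}\right) \left(-5\right) = 23 \left(- \frac{4}{7}\right) \left(-5\right) = \left(- \frac{92}{7}\right) \left(-5\right) = \frac{460}{7}$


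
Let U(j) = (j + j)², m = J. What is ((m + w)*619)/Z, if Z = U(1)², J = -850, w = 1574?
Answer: 112039/4 ≈ 28010.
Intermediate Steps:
m = -850
U(j) = 4*j² (U(j) = (2*j)² = 4*j²)
Z = 16 (Z = (4*1²)² = (4*1)² = 4² = 16)
((m + w)*619)/Z = ((-850 + 1574)*619)/16 = (724*619)*(1/16) = 448156*(1/16) = 112039/4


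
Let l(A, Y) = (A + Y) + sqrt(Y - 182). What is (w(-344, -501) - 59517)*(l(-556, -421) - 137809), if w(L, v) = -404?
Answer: 8316195906 - 179763*I*sqrt(67) ≈ 8.3162e+9 - 1.4714e+6*I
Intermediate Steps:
l(A, Y) = A + Y + sqrt(-182 + Y) (l(A, Y) = (A + Y) + sqrt(-182 + Y) = A + Y + sqrt(-182 + Y))
(w(-344, -501) - 59517)*(l(-556, -421) - 137809) = (-404 - 59517)*((-556 - 421 + sqrt(-182 - 421)) - 137809) = -59921*((-556 - 421 + sqrt(-603)) - 137809) = -59921*((-556 - 421 + 3*I*sqrt(67)) - 137809) = -59921*((-977 + 3*I*sqrt(67)) - 137809) = -59921*(-138786 + 3*I*sqrt(67)) = 8316195906 - 179763*I*sqrt(67)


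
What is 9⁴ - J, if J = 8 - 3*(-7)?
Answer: 6532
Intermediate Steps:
J = 29 (J = 8 + 21 = 29)
9⁴ - J = 9⁴ - 1*29 = 6561 - 29 = 6532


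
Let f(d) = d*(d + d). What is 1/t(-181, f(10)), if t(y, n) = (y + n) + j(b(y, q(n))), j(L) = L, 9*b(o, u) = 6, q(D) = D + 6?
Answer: 3/59 ≈ 0.050847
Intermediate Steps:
f(d) = 2*d² (f(d) = d*(2*d) = 2*d²)
q(D) = 6 + D
b(o, u) = ⅔ (b(o, u) = (⅑)*6 = ⅔)
t(y, n) = ⅔ + n + y (t(y, n) = (y + n) + ⅔ = (n + y) + ⅔ = ⅔ + n + y)
1/t(-181, f(10)) = 1/(⅔ + 2*10² - 181) = 1/(⅔ + 2*100 - 181) = 1/(⅔ + 200 - 181) = 1/(59/3) = 3/59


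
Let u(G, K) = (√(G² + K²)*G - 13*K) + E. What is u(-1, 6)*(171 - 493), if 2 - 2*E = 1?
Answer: 24955 + 322*√37 ≈ 26914.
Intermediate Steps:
E = ½ (E = 1 - ½*1 = 1 - ½ = ½ ≈ 0.50000)
u(G, K) = ½ - 13*K + G*√(G² + K²) (u(G, K) = (√(G² + K²)*G - 13*K) + ½ = (G*√(G² + K²) - 13*K) + ½ = (-13*K + G*√(G² + K²)) + ½ = ½ - 13*K + G*√(G² + K²))
u(-1, 6)*(171 - 493) = (½ - 13*6 - √((-1)² + 6²))*(171 - 493) = (½ - 78 - √(1 + 36))*(-322) = (½ - 78 - √37)*(-322) = (-155/2 - √37)*(-322) = 24955 + 322*√37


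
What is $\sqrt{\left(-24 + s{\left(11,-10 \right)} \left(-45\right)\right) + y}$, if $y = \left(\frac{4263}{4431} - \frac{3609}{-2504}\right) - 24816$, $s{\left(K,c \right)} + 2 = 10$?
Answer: $\frac{i \sqrt{1758460784461054}}{264172} \approx 158.74 i$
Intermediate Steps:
$s{\left(K,c \right)} = 8$ ($s{\left(K,c \right)} = -2 + 10 = 8$)
$y = - \frac{13110114893}{528344}$ ($y = \left(4263 \cdot \frac{1}{4431} - - \frac{3609}{2504}\right) - 24816 = \left(\frac{203}{211} + \frac{3609}{2504}\right) - 24816 = \frac{1269811}{528344} - 24816 = - \frac{13110114893}{528344} \approx -24814.0$)
$\sqrt{\left(-24 + s{\left(11,-10 \right)} \left(-45\right)\right) + y} = \sqrt{\left(-24 + 8 \left(-45\right)\right) - \frac{13110114893}{528344}} = \sqrt{\left(-24 - 360\right) - \frac{13110114893}{528344}} = \sqrt{-384 - \frac{13110114893}{528344}} = \sqrt{- \frac{13312998989}{528344}} = \frac{i \sqrt{1758460784461054}}{264172}$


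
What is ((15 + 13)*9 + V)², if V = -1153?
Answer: 811801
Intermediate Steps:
((15 + 13)*9 + V)² = ((15 + 13)*9 - 1153)² = (28*9 - 1153)² = (252 - 1153)² = (-901)² = 811801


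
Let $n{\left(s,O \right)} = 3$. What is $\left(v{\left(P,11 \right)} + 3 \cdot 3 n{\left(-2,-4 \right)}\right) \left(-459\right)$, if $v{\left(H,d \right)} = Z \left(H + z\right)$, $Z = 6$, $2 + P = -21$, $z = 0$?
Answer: $50949$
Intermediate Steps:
$P = -23$ ($P = -2 - 21 = -23$)
$v{\left(H,d \right)} = 6 H$ ($v{\left(H,d \right)} = 6 \left(H + 0\right) = 6 H$)
$\left(v{\left(P,11 \right)} + 3 \cdot 3 n{\left(-2,-4 \right)}\right) \left(-459\right) = \left(6 \left(-23\right) + 3 \cdot 3 \cdot 3\right) \left(-459\right) = \left(-138 + 9 \cdot 3\right) \left(-459\right) = \left(-138 + 27\right) \left(-459\right) = \left(-111\right) \left(-459\right) = 50949$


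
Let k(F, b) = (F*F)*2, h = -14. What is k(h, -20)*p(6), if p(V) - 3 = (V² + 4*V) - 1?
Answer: 24304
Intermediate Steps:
p(V) = 2 + V² + 4*V (p(V) = 3 + ((V² + 4*V) - 1) = 3 + (-1 + V² + 4*V) = 2 + V² + 4*V)
k(F, b) = 2*F² (k(F, b) = F²*2 = 2*F²)
k(h, -20)*p(6) = (2*(-14)²)*(2 + 6² + 4*6) = (2*196)*(2 + 36 + 24) = 392*62 = 24304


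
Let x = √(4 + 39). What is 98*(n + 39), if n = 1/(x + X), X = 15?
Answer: 49791/13 - 7*√43/13 ≈ 3826.5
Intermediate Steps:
x = √43 ≈ 6.5574
n = 1/(15 + √43) (n = 1/(√43 + 15) = 1/(15 + √43) ≈ 0.046388)
98*(n + 39) = 98*((15/182 - √43/182) + 39) = 98*(7113/182 - √43/182) = 49791/13 - 7*√43/13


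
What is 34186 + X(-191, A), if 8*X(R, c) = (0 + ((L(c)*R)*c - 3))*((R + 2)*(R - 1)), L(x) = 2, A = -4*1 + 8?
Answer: -6910430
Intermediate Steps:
A = 4 (A = -4 + 8 = 4)
X(R, c) = (-1 + R)*(-3 + 2*R*c)*(2 + R)/8 (X(R, c) = ((0 + ((2*R)*c - 3))*((R + 2)*(R - 1)))/8 = ((0 + (2*R*c - 3))*((2 + R)*(-1 + R)))/8 = ((0 + (-3 + 2*R*c))*((-1 + R)*(2 + R)))/8 = ((-3 + 2*R*c)*((-1 + R)*(2 + R)))/8 = ((-1 + R)*(-3 + 2*R*c)*(2 + R))/8 = (-1 + R)*(-3 + 2*R*c)*(2 + R)/8)
34186 + X(-191, A) = 34186 + (¾ - 3/8*(-191) - 3/8*(-191)² - ½*(-191)*4 + (¼)*4*(-191)² + (¼)*4*(-191)³) = 34186 + (¾ + 573/8 - 3/8*36481 + 382 + (¼)*4*36481 + (¼)*4*(-6967871)) = 34186 + (¾ + 573/8 - 109443/8 + 382 + 36481 - 6967871) = 34186 - 6944616 = -6910430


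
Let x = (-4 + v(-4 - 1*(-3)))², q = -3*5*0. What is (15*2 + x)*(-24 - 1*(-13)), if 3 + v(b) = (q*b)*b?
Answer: -869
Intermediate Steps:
q = 0 (q = -15*0 = 0)
v(b) = -3 (v(b) = -3 + (0*b)*b = -3 + 0*b = -3 + 0 = -3)
x = 49 (x = (-4 - 3)² = (-7)² = 49)
(15*2 + x)*(-24 - 1*(-13)) = (15*2 + 49)*(-24 - 1*(-13)) = (30 + 49)*(-24 + 13) = 79*(-11) = -869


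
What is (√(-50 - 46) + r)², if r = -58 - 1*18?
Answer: 5680 - 608*I*√6 ≈ 5680.0 - 1489.3*I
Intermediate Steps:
r = -76 (r = -58 - 18 = -76)
(√(-50 - 46) + r)² = (√(-50 - 46) - 76)² = (√(-96) - 76)² = (4*I*√6 - 76)² = (-76 + 4*I*√6)²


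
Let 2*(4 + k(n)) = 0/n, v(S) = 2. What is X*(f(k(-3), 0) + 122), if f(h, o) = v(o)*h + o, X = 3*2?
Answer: 684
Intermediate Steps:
X = 6
k(n) = -4 (k(n) = -4 + (0/n)/2 = -4 + (½)*0 = -4 + 0 = -4)
f(h, o) = o + 2*h (f(h, o) = 2*h + o = o + 2*h)
X*(f(k(-3), 0) + 122) = 6*((0 + 2*(-4)) + 122) = 6*((0 - 8) + 122) = 6*(-8 + 122) = 6*114 = 684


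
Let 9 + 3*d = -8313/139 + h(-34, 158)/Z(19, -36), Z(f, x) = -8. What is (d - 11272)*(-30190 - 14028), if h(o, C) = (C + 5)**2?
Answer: 914715546455/1668 ≈ 5.4839e+8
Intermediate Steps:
h(o, C) = (5 + C)**2
d = -3769603/3336 (d = -3 + (-8313/139 + (5 + 158)**2/(-8))/3 = -3 + (-8313*1/139 + 163**2*(-1/8))/3 = -3 + (-8313/139 + 26569*(-1/8))/3 = -3 + (-8313/139 - 26569/8)/3 = -3 + (1/3)*(-3759595/1112) = -3 - 3759595/3336 = -3769603/3336 ≈ -1130.0)
(d - 11272)*(-30190 - 14028) = (-3769603/3336 - 11272)*(-30190 - 14028) = -41372995/3336*(-44218) = 914715546455/1668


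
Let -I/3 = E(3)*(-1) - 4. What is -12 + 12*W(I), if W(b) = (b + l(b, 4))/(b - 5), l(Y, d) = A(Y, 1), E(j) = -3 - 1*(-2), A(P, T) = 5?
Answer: 30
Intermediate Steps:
E(j) = -1 (E(j) = -3 + 2 = -1)
l(Y, d) = 5
I = 9 (I = -3*(-1*(-1) - 4) = -3*(1 - 4) = -3*(-3) = 9)
W(b) = (5 + b)/(-5 + b) (W(b) = (b + 5)/(b - 5) = (5 + b)/(-5 + b))
-12 + 12*W(I) = -12 + 12*((5 + 9)/(-5 + 9)) = -12 + 12*(14/4) = -12 + 12*((1/4)*14) = -12 + 12*(7/2) = -12 + 42 = 30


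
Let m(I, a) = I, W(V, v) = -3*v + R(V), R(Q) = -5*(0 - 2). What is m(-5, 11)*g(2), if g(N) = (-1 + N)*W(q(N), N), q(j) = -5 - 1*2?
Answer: -20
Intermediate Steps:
q(j) = -7 (q(j) = -5 - 2 = -7)
R(Q) = 10 (R(Q) = -5*(-2) = 10)
W(V, v) = 10 - 3*v (W(V, v) = -3*v + 10 = 10 - 3*v)
g(N) = (-1 + N)*(10 - 3*N)
m(-5, 11)*g(2) = -(-5)*(-1 + 2)*(-10 + 3*2) = -(-5)*(-10 + 6) = -(-5)*(-4) = -5*4 = -20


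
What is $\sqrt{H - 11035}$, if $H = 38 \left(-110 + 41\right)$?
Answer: $i \sqrt{13657} \approx 116.86 i$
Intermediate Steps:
$H = -2622$ ($H = 38 \left(-69\right) = -2622$)
$\sqrt{H - 11035} = \sqrt{-2622 - 11035} = \sqrt{-13657} = i \sqrt{13657}$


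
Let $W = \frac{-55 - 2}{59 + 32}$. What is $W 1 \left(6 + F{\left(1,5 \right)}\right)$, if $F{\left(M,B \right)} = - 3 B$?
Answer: $\frac{513}{91} \approx 5.6374$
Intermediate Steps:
$W = - \frac{57}{91} \approx -0.62637$
$W 1 \left(6 + F{\left(1,5 \right)}\right) = - \frac{57 \cdot 1 \left(6 - 15\right)}{91} = - \frac{57 \cdot 1 \left(-9\right)}{91} = \left(- \frac{57}{91}\right) \left(-9\right) = \frac{513}{91}$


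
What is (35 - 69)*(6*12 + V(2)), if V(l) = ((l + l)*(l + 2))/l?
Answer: -2720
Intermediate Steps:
V(l) = 4 + 2*l (V(l) = ((2*l)*(2 + l))/l = (2*l*(2 + l))/l = 4 + 2*l)
(35 - 69)*(6*12 + V(2)) = (35 - 69)*(6*12 + (4 + 2*2)) = -34*(72 + (4 + 4)) = -34*(72 + 8) = -34*80 = -2720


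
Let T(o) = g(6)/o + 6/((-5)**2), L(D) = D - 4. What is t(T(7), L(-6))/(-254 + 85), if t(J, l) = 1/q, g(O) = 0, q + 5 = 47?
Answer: -1/7098 ≈ -0.00014088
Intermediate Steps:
q = 42 (q = -5 + 47 = 42)
L(D) = -4 + D
T(o) = 6/25 (T(o) = 0/o + 6/((-5)**2) = 0 + 6/25 = 6/25)
t(J, l) = 1/42
t(T(7), L(-6))/(-254 + 85) = 1/(42*(-254 + 85)) = (1/42)/(-169) = (1/42)*(-1/169) = -1/7098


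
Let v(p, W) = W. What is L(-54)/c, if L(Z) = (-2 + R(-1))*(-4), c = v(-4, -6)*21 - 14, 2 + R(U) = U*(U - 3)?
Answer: 0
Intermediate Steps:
R(U) = -2 + U*(-3 + U) (R(U) = -2 + U*(U - 3) = -2 + U*(-3 + U))
c = -140 (c = -6*21 - 14 = -126 - 14 = -140)
L(Z) = 0 (L(Z) = (-2 + (-2 + (-1)² - 3*(-1)))*(-4) = (-2 + (-2 + 1 + 3))*(-4) = (-2 + 2)*(-4) = 0*(-4) = 0)
L(-54)/c = 0/(-140) = 0*(-1/140) = 0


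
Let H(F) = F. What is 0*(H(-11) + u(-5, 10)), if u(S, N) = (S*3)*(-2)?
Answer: 0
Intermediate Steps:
u(S, N) = -6*S (u(S, N) = (3*S)*(-2) = -6*S)
0*(H(-11) + u(-5, 10)) = 0*(-11 - 6*(-5)) = 0*(-11 + 30) = 0*19 = 0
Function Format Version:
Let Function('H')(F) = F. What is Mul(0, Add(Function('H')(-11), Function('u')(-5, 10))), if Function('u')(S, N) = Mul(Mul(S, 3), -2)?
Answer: 0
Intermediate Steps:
Function('u')(S, N) = Mul(-6, S) (Function('u')(S, N) = Mul(Mul(3, S), -2) = Mul(-6, S))
Mul(0, Add(Function('H')(-11), Function('u')(-5, 10))) = Mul(0, Add(-11, Mul(-6, -5))) = Mul(0, Add(-11, 30)) = Mul(0, 19) = 0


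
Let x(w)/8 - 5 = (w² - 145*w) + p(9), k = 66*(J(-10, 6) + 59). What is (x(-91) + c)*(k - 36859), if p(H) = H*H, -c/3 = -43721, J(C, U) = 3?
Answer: -9949994453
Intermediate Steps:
c = 131163 (c = -3*(-43721) = 131163)
p(H) = H²
k = 4092 (k = 66*(3 + 59) = 66*62 = 4092)
x(w) = 688 - 1160*w + 8*w² (x(w) = 40 + 8*((w² - 145*w) + 9²) = 40 + 8*((w² - 145*w) + 81) = 40 + 8*(81 + w² - 145*w) = 40 + (648 - 1160*w + 8*w²) = 688 - 1160*w + 8*w²)
(x(-91) + c)*(k - 36859) = ((688 - 1160*(-91) + 8*(-91)²) + 131163)*(4092 - 36859) = ((688 + 105560 + 8*8281) + 131163)*(-32767) = ((688 + 105560 + 66248) + 131163)*(-32767) = (172496 + 131163)*(-32767) = 303659*(-32767) = -9949994453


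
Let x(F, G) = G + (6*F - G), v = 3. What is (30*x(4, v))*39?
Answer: 28080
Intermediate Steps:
x(F, G) = 6*F (x(F, G) = G + (-G + 6*F) = 6*F)
(30*x(4, v))*39 = (30*(6*4))*39 = (30*24)*39 = 720*39 = 28080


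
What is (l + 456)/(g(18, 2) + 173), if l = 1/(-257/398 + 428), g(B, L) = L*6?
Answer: 15512014/6293219 ≈ 2.4649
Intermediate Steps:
g(B, L) = 6*L
l = 398/170087 (l = 1/(-257*1/398 + 428) = 1/(-257/398 + 428) = 1/(170087/398) = 398/170087 ≈ 0.0023400)
(l + 456)/(g(18, 2) + 173) = (398/170087 + 456)/(6*2 + 173) = 77560070/(170087*(12 + 173)) = (77560070/170087)/185 = (77560070/170087)*(1/185) = 15512014/6293219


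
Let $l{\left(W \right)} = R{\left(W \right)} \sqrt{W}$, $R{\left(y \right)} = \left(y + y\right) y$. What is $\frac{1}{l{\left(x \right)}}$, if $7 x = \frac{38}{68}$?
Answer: $\frac{28322 \sqrt{4522}}{6859} \approx 277.67$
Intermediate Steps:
$R{\left(y \right)} = 2 y^{2}$ ($R{\left(y \right)} = 2 y y = 2 y^{2}$)
$x = \frac{19}{238}$ ($x = \frac{38 \cdot \frac{1}{68}}{7} = \frac{1}{7} \cdot \frac{19}{34} = \frac{19}{238} \approx 0.079832$)
$l{\left(W \right)} = 2 W^{\frac{5}{2}}$ ($l{\left(W \right)} = 2 W^{2} \sqrt{W} = 2 W^{\frac{5}{2}}$)
$\frac{1}{l{\left(x \right)}} = \frac{1}{2 \left(\frac{19}{238}\right)^{\frac{5}{2}}} = \frac{1}{2 \frac{361 \sqrt{4522}}{13481272}} = \frac{1}{\frac{361}{6740636} \sqrt{4522}} = \frac{28322 \sqrt{4522}}{6859}$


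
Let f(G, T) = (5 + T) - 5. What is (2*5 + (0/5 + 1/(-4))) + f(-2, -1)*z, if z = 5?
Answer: 19/4 ≈ 4.7500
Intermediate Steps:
f(G, T) = T
(2*5 + (0/5 + 1/(-4))) + f(-2, -1)*z = (2*5 + (0/5 + 1/(-4))) - 1*5 = (10 + (0*(⅕) + 1*(-¼))) - 5 = (10 + (0 - ¼)) - 5 = (10 - ¼) - 5 = 39/4 - 5 = 19/4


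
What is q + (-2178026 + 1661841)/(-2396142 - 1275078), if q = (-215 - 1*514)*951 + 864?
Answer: -508401456023/734244 ≈ -6.9242e+5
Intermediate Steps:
q = -692415 (q = (-215 - 514)*951 + 864 = -729*951 + 864 = -693279 + 864 = -692415)
q + (-2178026 + 1661841)/(-2396142 - 1275078) = -692415 + (-2178026 + 1661841)/(-2396142 - 1275078) = -692415 - 516185/(-3671220) = -692415 - 516185*(-1/3671220) = -692415 + 103237/734244 = -508401456023/734244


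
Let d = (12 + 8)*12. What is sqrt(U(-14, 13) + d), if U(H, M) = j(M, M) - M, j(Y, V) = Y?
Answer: 4*sqrt(15) ≈ 15.492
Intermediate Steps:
U(H, M) = 0 (U(H, M) = M - M = 0)
d = 240 (d = 20*12 = 240)
sqrt(U(-14, 13) + d) = sqrt(0 + 240) = sqrt(240) = 4*sqrt(15)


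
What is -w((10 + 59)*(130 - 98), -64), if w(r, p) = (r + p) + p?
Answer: -2080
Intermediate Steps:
w(r, p) = r + 2*p (w(r, p) = (p + r) + p = r + 2*p)
-w((10 + 59)*(130 - 98), -64) = -((10 + 59)*(130 - 98) + 2*(-64)) = -(69*32 - 128) = -(2208 - 128) = -1*2080 = -2080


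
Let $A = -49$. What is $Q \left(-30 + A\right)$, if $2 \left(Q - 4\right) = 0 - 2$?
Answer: $-237$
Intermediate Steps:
$Q = 3$ ($Q = 4 + \frac{0 - 2}{2} = 4 + \frac{1}{2} \left(-2\right) = 4 - 1 = 3$)
$Q \left(-30 + A\right) = 3 \left(-30 - 49\right) = 3 \left(-79\right) = -237$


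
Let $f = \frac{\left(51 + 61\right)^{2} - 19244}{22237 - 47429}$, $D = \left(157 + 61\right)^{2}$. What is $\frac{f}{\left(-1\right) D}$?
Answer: $- \frac{25}{4467256} \approx -5.5963 \cdot 10^{-6}$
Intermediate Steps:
$D = 47524$ ($D = 218^{2} = 47524$)
$f = \frac{25}{94}$ ($f = \frac{112^{2} - 19244}{-25192} = \left(12544 - 19244\right) \left(- \frac{1}{25192}\right) = \left(-6700\right) \left(- \frac{1}{25192}\right) = \frac{25}{94} \approx 0.26596$)
$\frac{f}{\left(-1\right) D} = \frac{25}{94 \left(\left(-1\right) 47524\right)} = \frac{25}{94 \left(-47524\right)} = \frac{25}{94} \left(- \frac{1}{47524}\right) = - \frac{25}{4467256}$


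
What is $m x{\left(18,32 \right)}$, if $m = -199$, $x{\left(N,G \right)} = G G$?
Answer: $-203776$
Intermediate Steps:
$x{\left(N,G \right)} = G^{2}$
$m x{\left(18,32 \right)} = - 199 \cdot 32^{2} = \left(-199\right) 1024 = -203776$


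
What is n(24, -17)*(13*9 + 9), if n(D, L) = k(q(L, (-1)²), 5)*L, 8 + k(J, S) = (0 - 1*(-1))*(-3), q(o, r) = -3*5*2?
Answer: 23562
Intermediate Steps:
q(o, r) = -30 (q(o, r) = -15*2 = -30)
k(J, S) = -11 (k(J, S) = -8 + (0 - 1*(-1))*(-3) = -8 + (0 + 1)*(-3) = -8 + 1*(-3) = -8 - 3 = -11)
n(D, L) = -11*L
n(24, -17)*(13*9 + 9) = (-11*(-17))*(13*9 + 9) = 187*(117 + 9) = 187*126 = 23562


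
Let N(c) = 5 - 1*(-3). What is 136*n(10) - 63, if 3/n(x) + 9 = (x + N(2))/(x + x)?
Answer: -3061/27 ≈ -113.37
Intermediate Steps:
N(c) = 8 (N(c) = 5 + 3 = 8)
n(x) = 3/(-9 + (8 + x)/(2*x)) (n(x) = 3/(-9 + (x + 8)/(x + x)) = 3/(-9 + (8 + x)/((2*x))) = 3/(-9 + (8 + x)*(1/(2*x))) = 3/(-9 + (8 + x)/(2*x)))
136*n(10) - 63 = 136*(-6*10/(-8 + 17*10)) - 63 = 136*(-6*10/(-8 + 170)) - 63 = 136*(-6*10/162) - 63 = 136*(-6*10*1/162) - 63 = 136*(-10/27) - 63 = -1360/27 - 63 = -3061/27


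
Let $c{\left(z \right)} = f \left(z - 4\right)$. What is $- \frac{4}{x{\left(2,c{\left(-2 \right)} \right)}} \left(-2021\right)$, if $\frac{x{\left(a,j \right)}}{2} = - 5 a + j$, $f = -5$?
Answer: $\frac{2021}{10} \approx 202.1$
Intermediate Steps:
$c{\left(z \right)} = 20 - 5 z$ ($c{\left(z \right)} = - 5 \left(z - 4\right) = - 5 \left(-4 + z\right) = 20 - 5 z$)
$x{\left(a,j \right)} = - 10 a + 2 j$ ($x{\left(a,j \right)} = 2 \left(- 5 a + j\right) = 2 \left(j - 5 a\right) = - 10 a + 2 j$)
$- \frac{4}{x{\left(2,c{\left(-2 \right)} \right)}} \left(-2021\right) = - \frac{4}{\left(-10\right) 2 + 2 \left(20 - -10\right)} \left(-2021\right) = - \frac{4}{-20 + 2 \left(20 + 10\right)} \left(-2021\right) = - \frac{4}{-20 + 2 \cdot 30} \left(-2021\right) = - \frac{4}{-20 + 60} \left(-2021\right) = - \frac{4}{40} \left(-2021\right) = \left(-4\right) \frac{1}{40} \left(-2021\right) = \left(- \frac{1}{10}\right) \left(-2021\right) = \frac{2021}{10}$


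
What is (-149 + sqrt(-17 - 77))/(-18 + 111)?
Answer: -149/93 + I*sqrt(94)/93 ≈ -1.6021 + 0.10425*I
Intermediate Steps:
(-149 + sqrt(-17 - 77))/(-18 + 111) = (-149 + sqrt(-94))/93 = (-149 + I*sqrt(94))/93 = -149/93 + I*sqrt(94)/93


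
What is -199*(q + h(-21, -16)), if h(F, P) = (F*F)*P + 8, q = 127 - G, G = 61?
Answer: 1389418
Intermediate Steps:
q = 66 (q = 127 - 1*61 = 127 - 61 = 66)
h(F, P) = 8 + P*F² (h(F, P) = F²*P + 8 = P*F² + 8 = 8 + P*F²)
-199*(q + h(-21, -16)) = -199*(66 + (8 - 16*(-21)²)) = -199*(66 + (8 - 16*441)) = -199*(66 + (8 - 7056)) = -199*(66 - 7048) = -199*(-6982) = 1389418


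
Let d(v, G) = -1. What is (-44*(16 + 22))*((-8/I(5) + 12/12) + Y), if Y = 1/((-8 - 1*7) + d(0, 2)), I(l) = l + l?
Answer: -2299/10 ≈ -229.90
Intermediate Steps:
I(l) = 2*l
Y = -1/16 (Y = 1/((-8 - 1*7) - 1) = 1/((-8 - 7) - 1) = 1/(-15 - 1) = 1/(-16) = -1/16 ≈ -0.062500)
(-44*(16 + 22))*((-8/I(5) + 12/12) + Y) = (-44*(16 + 22))*((-8/(2*5) + 12/12) - 1/16) = (-44*38)*((-8/10 + 12*(1/12)) - 1/16) = -1672*((-8*⅒ + 1) - 1/16) = -1672*((-⅘ + 1) - 1/16) = -1672*(⅕ - 1/16) = -1672*11/80 = -2299/10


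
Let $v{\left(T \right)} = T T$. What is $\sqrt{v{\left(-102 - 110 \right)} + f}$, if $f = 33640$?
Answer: $2 \sqrt{19646} \approx 280.33$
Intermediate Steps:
$v{\left(T \right)} = T^{2}$
$\sqrt{v{\left(-102 - 110 \right)} + f} = \sqrt{\left(-102 - 110\right)^{2} + 33640} = \sqrt{\left(-212\right)^{2} + 33640} = \sqrt{44944 + 33640} = \sqrt{78584} = 2 \sqrt{19646}$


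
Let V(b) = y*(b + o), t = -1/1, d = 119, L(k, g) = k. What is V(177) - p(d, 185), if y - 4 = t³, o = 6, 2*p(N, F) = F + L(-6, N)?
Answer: 919/2 ≈ 459.50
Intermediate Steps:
p(N, F) = -3 + F/2 (p(N, F) = (F - 6)/2 = (-6 + F)/2 = -3 + F/2)
t = -1 (t = -1*1 = -1)
y = 3 (y = 4 + (-1)³ = 4 - 1 = 3)
V(b) = 18 + 3*b (V(b) = 3*(b + 6) = 3*(6 + b) = 18 + 3*b)
V(177) - p(d, 185) = (18 + 3*177) - (-3 + (½)*185) = (18 + 531) - (-3 + 185/2) = 549 - 1*179/2 = 549 - 179/2 = 919/2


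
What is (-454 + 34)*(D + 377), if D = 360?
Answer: -309540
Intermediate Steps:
(-454 + 34)*(D + 377) = (-454 + 34)*(360 + 377) = -420*737 = -309540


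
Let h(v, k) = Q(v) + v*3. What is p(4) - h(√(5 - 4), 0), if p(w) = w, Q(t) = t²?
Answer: 0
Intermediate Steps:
h(v, k) = v² + 3*v (h(v, k) = v² + v*3 = v² + 3*v)
p(4) - h(√(5 - 4), 0) = 4 - √(5 - 4)*(3 + √(5 - 4)) = 4 - √1*(3 + √1) = 4 - (3 + 1) = 4 - 4 = 0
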